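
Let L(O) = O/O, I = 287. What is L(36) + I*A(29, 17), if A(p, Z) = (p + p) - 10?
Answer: 13777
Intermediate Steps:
A(p, Z) = -10 + 2*p (A(p, Z) = 2*p - 10 = -10 + 2*p)
L(O) = 1
L(36) + I*A(29, 17) = 1 + 287*(-10 + 2*29) = 1 + 287*(-10 + 58) = 1 + 287*48 = 1 + 13776 = 13777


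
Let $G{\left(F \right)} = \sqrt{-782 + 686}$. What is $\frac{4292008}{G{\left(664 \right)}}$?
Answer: $- \frac{536501 i \sqrt{6}}{3} \approx - 4.3805 \cdot 10^{5} i$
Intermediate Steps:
$G{\left(F \right)} = 4 i \sqrt{6}$ ($G{\left(F \right)} = \sqrt{-96} = 4 i \sqrt{6}$)
$\frac{4292008}{G{\left(664 \right)}} = \frac{4292008}{4 i \sqrt{6}} = 4292008 \left(- \frac{i \sqrt{6}}{24}\right) = - \frac{536501 i \sqrt{6}}{3}$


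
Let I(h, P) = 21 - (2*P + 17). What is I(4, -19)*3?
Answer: 126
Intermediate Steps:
I(h, P) = 4 - 2*P (I(h, P) = 21 - (17 + 2*P) = 21 + (-17 - 2*P) = 4 - 2*P)
I(4, -19)*3 = (4 - 2*(-19))*3 = (4 + 38)*3 = 42*3 = 126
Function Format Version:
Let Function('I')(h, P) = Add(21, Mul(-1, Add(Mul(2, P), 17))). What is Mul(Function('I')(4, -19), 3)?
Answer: 126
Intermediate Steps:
Function('I')(h, P) = Add(4, Mul(-2, P)) (Function('I')(h, P) = Add(21, Mul(-1, Add(17, Mul(2, P)))) = Add(21, Add(-17, Mul(-2, P))) = Add(4, Mul(-2, P)))
Mul(Function('I')(4, -19), 3) = Mul(Add(4, Mul(-2, -19)), 3) = Mul(Add(4, 38), 3) = Mul(42, 3) = 126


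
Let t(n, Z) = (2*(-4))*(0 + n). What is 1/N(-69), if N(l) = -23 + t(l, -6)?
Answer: 1/529 ≈ 0.0018904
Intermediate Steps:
t(n, Z) = -8*n
N(l) = -23 - 8*l
1/N(-69) = 1/(-23 - 8*(-69)) = 1/(-23 + 552) = 1/529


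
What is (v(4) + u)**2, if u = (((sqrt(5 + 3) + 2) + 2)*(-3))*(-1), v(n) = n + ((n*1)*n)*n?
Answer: 6472 + 960*sqrt(2) ≈ 7829.6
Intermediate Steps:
v(n) = n + n**3 (v(n) = n + (n*n)*n = n + n**2*n = n + n**3)
u = 12 + 6*sqrt(2) (u = (((sqrt(8) + 2) + 2)*(-3))*(-1) = (((2*sqrt(2) + 2) + 2)*(-3))*(-1) = (((2 + 2*sqrt(2)) + 2)*(-3))*(-1) = ((4 + 2*sqrt(2))*(-3))*(-1) = (-12 - 6*sqrt(2))*(-1) = 12 + 6*sqrt(2) ≈ 20.485)
(v(4) + u)**2 = ((4 + 4**3) + (12 + 6*sqrt(2)))**2 = ((4 + 64) + (12 + 6*sqrt(2)))**2 = (68 + (12 + 6*sqrt(2)))**2 = (80 + 6*sqrt(2))**2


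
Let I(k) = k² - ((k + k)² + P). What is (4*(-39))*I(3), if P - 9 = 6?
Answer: 6552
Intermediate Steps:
P = 15 (P = 9 + 6 = 15)
I(k) = -15 - 3*k² (I(k) = k² - ((k + k)² + 15) = k² - ((2*k)² + 15) = k² - (4*k² + 15) = k² - (15 + 4*k²) = k² + (-15 - 4*k²) = -15 - 3*k²)
(4*(-39))*I(3) = (4*(-39))*(-15 - 3*3²) = -156*(-15 - 3*9) = -156*(-15 - 27) = -156*(-42) = 6552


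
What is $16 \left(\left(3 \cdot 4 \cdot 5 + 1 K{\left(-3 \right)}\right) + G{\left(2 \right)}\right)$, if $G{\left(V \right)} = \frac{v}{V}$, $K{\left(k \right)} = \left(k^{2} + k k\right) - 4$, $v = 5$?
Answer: $1224$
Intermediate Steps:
$K{\left(k \right)} = -4 + 2 k^{2}$ ($K{\left(k \right)} = \left(k^{2} + k^{2}\right) - 4 = 2 k^{2} - 4 = -4 + 2 k^{2}$)
$G{\left(V \right)} = \frac{5}{V}$
$16 \left(\left(3 \cdot 4 \cdot 5 + 1 K{\left(-3 \right)}\right) + G{\left(2 \right)}\right) = 16 \left(\left(3 \cdot 4 \cdot 5 + 1 \left(-4 + 2 \left(-3\right)^{2}\right)\right) + \frac{5}{2}\right) = 16 \left(\left(12 \cdot 5 + 1 \left(-4 + 2 \cdot 9\right)\right) + 5 \cdot \frac{1}{2}\right) = 16 \left(\left(60 + 1 \left(-4 + 18\right)\right) + \frac{5}{2}\right) = 16 \left(\left(60 + 1 \cdot 14\right) + \frac{5}{2}\right) = 16 \left(\left(60 + 14\right) + \frac{5}{2}\right) = 16 \left(74 + \frac{5}{2}\right) = 16 \cdot \frac{153}{2} = 1224$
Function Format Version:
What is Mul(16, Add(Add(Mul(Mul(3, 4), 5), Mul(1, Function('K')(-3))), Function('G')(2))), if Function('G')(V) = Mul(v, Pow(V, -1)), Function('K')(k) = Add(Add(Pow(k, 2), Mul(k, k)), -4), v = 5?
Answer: 1224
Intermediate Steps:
Function('K')(k) = Add(-4, Mul(2, Pow(k, 2))) (Function('K')(k) = Add(Add(Pow(k, 2), Pow(k, 2)), -4) = Add(Mul(2, Pow(k, 2)), -4) = Add(-4, Mul(2, Pow(k, 2))))
Function('G')(V) = Mul(5, Pow(V, -1))
Mul(16, Add(Add(Mul(Mul(3, 4), 5), Mul(1, Function('K')(-3))), Function('G')(2))) = Mul(16, Add(Add(Mul(Mul(3, 4), 5), Mul(1, Add(-4, Mul(2, Pow(-3, 2))))), Mul(5, Pow(2, -1)))) = Mul(16, Add(Add(Mul(12, 5), Mul(1, Add(-4, Mul(2, 9)))), Mul(5, Rational(1, 2)))) = Mul(16, Add(Add(60, Mul(1, Add(-4, 18))), Rational(5, 2))) = Mul(16, Add(Add(60, Mul(1, 14)), Rational(5, 2))) = Mul(16, Add(Add(60, 14), Rational(5, 2))) = Mul(16, Add(74, Rational(5, 2))) = Mul(16, Rational(153, 2)) = 1224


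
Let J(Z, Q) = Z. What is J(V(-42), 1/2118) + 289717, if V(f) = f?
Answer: 289675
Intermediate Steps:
J(V(-42), 1/2118) + 289717 = -42 + 289717 = 289675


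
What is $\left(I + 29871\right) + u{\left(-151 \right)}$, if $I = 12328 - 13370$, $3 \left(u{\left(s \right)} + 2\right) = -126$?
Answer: $28785$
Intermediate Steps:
$u{\left(s \right)} = -44$ ($u{\left(s \right)} = -2 + \frac{1}{3} \left(-126\right) = -2 - 42 = -44$)
$I = -1042$
$\left(I + 29871\right) + u{\left(-151 \right)} = \left(-1042 + 29871\right) - 44 = 28829 - 44 = 28785$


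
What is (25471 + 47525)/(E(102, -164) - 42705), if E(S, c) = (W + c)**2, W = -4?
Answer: -24332/4827 ≈ -5.0408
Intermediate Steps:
E(S, c) = (-4 + c)**2
(25471 + 47525)/(E(102, -164) - 42705) = (25471 + 47525)/((-4 - 164)**2 - 42705) = 72996/((-168)**2 - 42705) = 72996/(28224 - 42705) = 72996/(-14481) = 72996*(-1/14481) = -24332/4827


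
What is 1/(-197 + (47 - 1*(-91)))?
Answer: -1/59 ≈ -0.016949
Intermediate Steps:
1/(-197 + (47 - 1*(-91))) = 1/(-197 + (47 + 91)) = 1/(-197 + 138) = 1/(-59) = -1/59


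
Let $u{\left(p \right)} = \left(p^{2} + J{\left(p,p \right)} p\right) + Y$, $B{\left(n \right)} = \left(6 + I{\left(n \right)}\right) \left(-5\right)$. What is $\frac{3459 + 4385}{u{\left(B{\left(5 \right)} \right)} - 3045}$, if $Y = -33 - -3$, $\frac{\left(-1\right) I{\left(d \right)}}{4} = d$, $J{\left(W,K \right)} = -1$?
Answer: $\frac{7844}{1755} \approx 4.4695$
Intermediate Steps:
$I{\left(d \right)} = - 4 d$
$Y = -30$ ($Y = -33 + 3 = -30$)
$B{\left(n \right)} = -30 + 20 n$ ($B{\left(n \right)} = \left(6 - 4 n\right) \left(-5\right) = -30 + 20 n$)
$u{\left(p \right)} = -30 + p^{2} - p$ ($u{\left(p \right)} = \left(p^{2} - p\right) - 30 = -30 + p^{2} - p$)
$\frac{3459 + 4385}{u{\left(B{\left(5 \right)} \right)} - 3045} = \frac{3459 + 4385}{\left(-30 + \left(-30 + 20 \cdot 5\right)^{2} - \left(-30 + 20 \cdot 5\right)\right) - 3045} = \frac{7844}{\left(-30 + \left(-30 + 100\right)^{2} - \left(-30 + 100\right)\right) - 3045} = \frac{7844}{\left(-30 + 70^{2} - 70\right) - 3045} = \frac{7844}{\left(-30 + 4900 - 70\right) - 3045} = \frac{7844}{4800 - 3045} = \frac{7844}{1755}$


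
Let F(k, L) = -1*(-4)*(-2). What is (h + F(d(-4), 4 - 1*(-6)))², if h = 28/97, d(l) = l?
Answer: 559504/9409 ≈ 59.465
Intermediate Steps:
F(k, L) = -8 (F(k, L) = 4*(-2) = -8)
h = 28/97 (h = 28*(1/97) = 28/97 ≈ 0.28866)
(h + F(d(-4), 4 - 1*(-6)))² = (28/97 - 8)² = (-748/97)² = 559504/9409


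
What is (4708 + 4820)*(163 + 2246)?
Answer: 22952952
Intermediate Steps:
(4708 + 4820)*(163 + 2246) = 9528*2409 = 22952952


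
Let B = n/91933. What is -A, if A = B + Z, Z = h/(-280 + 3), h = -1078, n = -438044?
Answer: 22234414/25465441 ≈ 0.87312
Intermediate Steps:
B = -438044/91933 ≈ -4.7648
Z = 1078/277 (Z = -1078/(-280 + 3) = -1078/(-277) = -1/277*(-1078) = 1078/277 ≈ 3.8917)
A = -22234414/25465441 (A = -438044/91933 + 1078/277 = -22234414/25465441 ≈ -0.87312)
-A = -1*(-22234414/25465441) = 22234414/25465441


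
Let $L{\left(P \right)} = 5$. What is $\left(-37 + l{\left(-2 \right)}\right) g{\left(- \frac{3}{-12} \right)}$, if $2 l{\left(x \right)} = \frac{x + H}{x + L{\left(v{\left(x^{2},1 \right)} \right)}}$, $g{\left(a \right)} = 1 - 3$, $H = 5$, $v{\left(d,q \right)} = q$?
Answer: $73$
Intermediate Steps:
$g{\left(a \right)} = -2$ ($g{\left(a \right)} = 1 - 3 = -2$)
$l{\left(x \right)} = \frac{1}{2}$ ($l{\left(x \right)} = \frac{\left(x + 5\right) \frac{1}{x + 5}}{2} = \frac{\left(5 + x\right) \frac{1}{5 + x}}{2} = \frac{1}{2} \cdot 1 = \frac{1}{2}$)
$\left(-37 + l{\left(-2 \right)}\right) g{\left(- \frac{3}{-12} \right)} = \left(-37 + \frac{1}{2}\right) \left(-2\right) = \left(- \frac{73}{2}\right) \left(-2\right) = 73$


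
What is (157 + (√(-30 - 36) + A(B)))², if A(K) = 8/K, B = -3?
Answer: 213775/9 + 926*I*√66/3 ≈ 23753.0 + 2507.6*I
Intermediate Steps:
(157 + (√(-30 - 36) + A(B)))² = (157 + (√(-30 - 36) + 8/(-3)))² = (157 + (√(-66) + 8*(-⅓)))² = (157 + (I*√66 - 8/3))² = (157 + (-8/3 + I*√66))² = (463/3 + I*√66)²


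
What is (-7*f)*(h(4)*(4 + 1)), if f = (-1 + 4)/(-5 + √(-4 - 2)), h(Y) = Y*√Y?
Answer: 4200/31 + 840*I*√6/31 ≈ 135.48 + 66.373*I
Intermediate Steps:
h(Y) = Y^(3/2)
f = 3/(-5 + I*√6) (f = 3/(-5 + √(-6)) = 3/(-5 + I*√6) ≈ -0.48387 - 0.23705*I)
(-7*f)*(h(4)*(4 + 1)) = (-7*(-15/31 - 3*I*√6/31))*(4^(3/2)*(4 + 1)) = (105/31 + 21*I*√6/31)*(8*5) = (105/31 + 21*I*√6/31)*40 = 4200/31 + 840*I*√6/31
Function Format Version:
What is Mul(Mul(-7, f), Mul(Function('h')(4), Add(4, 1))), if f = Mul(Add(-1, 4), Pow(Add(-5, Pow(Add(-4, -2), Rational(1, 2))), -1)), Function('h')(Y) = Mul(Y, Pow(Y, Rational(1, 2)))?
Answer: Add(Rational(4200, 31), Mul(Rational(840, 31), I, Pow(6, Rational(1, 2)))) ≈ Add(135.48, Mul(66.373, I))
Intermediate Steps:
Function('h')(Y) = Pow(Y, Rational(3, 2))
f = Mul(3, Pow(Add(-5, Mul(I, Pow(6, Rational(1, 2)))), -1)) (f = Mul(3, Pow(Add(-5, Pow(-6, Rational(1, 2))), -1)) = Mul(3, Pow(Add(-5, Mul(I, Pow(6, Rational(1, 2)))), -1)) ≈ Add(-0.48387, Mul(-0.23705, I)))
Mul(Mul(-7, f), Mul(Function('h')(4), Add(4, 1))) = Mul(Mul(-7, Add(Rational(-15, 31), Mul(Rational(-3, 31), I, Pow(6, Rational(1, 2))))), Mul(Pow(4, Rational(3, 2)), Add(4, 1))) = Mul(Add(Rational(105, 31), Mul(Rational(21, 31), I, Pow(6, Rational(1, 2)))), Mul(8, 5)) = Mul(Add(Rational(105, 31), Mul(Rational(21, 31), I, Pow(6, Rational(1, 2)))), 40) = Add(Rational(4200, 31), Mul(Rational(840, 31), I, Pow(6, Rational(1, 2))))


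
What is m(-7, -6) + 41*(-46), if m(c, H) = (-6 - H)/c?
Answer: -1886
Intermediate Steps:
m(c, H) = (-6 - H)/c
m(-7, -6) + 41*(-46) = (-6 - 1*(-6))/(-7) + 41*(-46) = -(-6 + 6)/7 - 1886 = -⅐*0 - 1886 = 0 - 1886 = -1886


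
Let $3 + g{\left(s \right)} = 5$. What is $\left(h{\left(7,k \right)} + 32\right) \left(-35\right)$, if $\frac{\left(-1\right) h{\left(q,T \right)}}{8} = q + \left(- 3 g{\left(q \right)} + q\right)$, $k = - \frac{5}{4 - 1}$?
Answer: $1120$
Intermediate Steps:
$g{\left(s \right)} = 2$ ($g{\left(s \right)} = -3 + 5 = 2$)
$k = - \frac{5}{3} \approx -1.6667$
$h{\left(q,T \right)} = 48 - 16 q$ ($h{\left(q,T \right)} = - 8 \left(q + \left(\left(-3\right) 2 + q\right)\right) = - 8 \left(q + \left(-6 + q\right)\right) = - 8 \left(-6 + 2 q\right) = 48 - 16 q$)
$\left(h{\left(7,k \right)} + 32\right) \left(-35\right) = \left(\left(48 - 112\right) + 32\right) \left(-35\right) = \left(-64 + 32\right) \left(-35\right) = \left(-32\right) \left(-35\right) = 1120$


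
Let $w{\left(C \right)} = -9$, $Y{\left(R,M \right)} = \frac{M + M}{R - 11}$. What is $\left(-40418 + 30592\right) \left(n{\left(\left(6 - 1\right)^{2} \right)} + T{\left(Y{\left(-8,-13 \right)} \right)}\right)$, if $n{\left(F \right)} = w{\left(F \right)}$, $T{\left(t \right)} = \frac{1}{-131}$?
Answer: $\frac{11594680}{131} \approx 88509.0$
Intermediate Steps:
$Y{\left(R,M \right)} = \frac{2 M}{-11 + R}$
$T{\left(t \right)} = - \frac{1}{131}$
$n{\left(F \right)} = -9$
$\left(-40418 + 30592\right) \left(n{\left(\left(6 - 1\right)^{2} \right)} + T{\left(Y{\left(-8,-13 \right)} \right)}\right) = \left(-40418 + 30592\right) \left(-9 - \frac{1}{131}\right) = \left(-9826\right) \left(- \frac{1180}{131}\right) = \frac{11594680}{131}$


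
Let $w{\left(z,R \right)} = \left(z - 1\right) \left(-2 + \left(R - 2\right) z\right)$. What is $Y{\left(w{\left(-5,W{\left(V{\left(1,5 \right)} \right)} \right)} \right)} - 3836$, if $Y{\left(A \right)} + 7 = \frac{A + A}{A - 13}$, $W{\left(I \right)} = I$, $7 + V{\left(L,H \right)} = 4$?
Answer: $- \frac{580017}{151} \approx -3841.2$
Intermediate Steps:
$V{\left(L,H \right)} = -3$ ($V{\left(L,H \right)} = -7 + 4 = -3$)
$w{\left(z,R \right)} = \left(-1 + z\right) \left(-2 + z \left(-2 + R\right)\right)$ ($w{\left(z,R \right)} = \left(-1 + z\right) \left(-2 + \left(-2 + R\right) z\right) = \left(-1 + z\right) \left(-2 + z \left(-2 + R\right)\right)$)
$Y{\left(A \right)} = -7 + \frac{2 A}{-13 + A}$ ($Y{\left(A \right)} = -7 + \frac{A + A}{A - 13} = -7 + \frac{2 A}{-13 + A}$)
$Y{\left(w{\left(-5,W{\left(V{\left(1,5 \right)} \right)} \right)} \right)} - 3836 = \frac{91 - 5 \left(2 - 2 \left(-5\right)^{2} - 3 \left(-5\right)^{2} - \left(-3\right) \left(-5\right)\right)}{-13 - \left(-2 + 15 + 125\right)} - 3836 = \frac{91 - 5 \left(2 - 50 - 75 - 15\right)}{-13 - 138} - 3836 = \frac{91 - -690}{-13 - 138} - 3836 = \frac{91 + 690}{-151} - 3836 = \left(- \frac{1}{151}\right) 781 - 3836 = - \frac{781}{151} - 3836 = - \frac{580017}{151}$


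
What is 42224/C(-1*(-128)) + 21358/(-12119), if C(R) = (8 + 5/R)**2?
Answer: 1194469347118/1833156297 ≈ 651.59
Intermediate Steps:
42224/C(-1*(-128)) + 21358/(-12119) = 42224/(((5 + 8*(-1*(-128)))**2/(-1*(-128))**2)) + 21358/(-12119) = 42224/(((5 + 8*128)**2/128**2)) + 21358*(-1/12119) = 42224/(((5 + 1024)**2/16384)) - 21358/12119 = 42224/(((1/16384)*1029**2)) - 21358/12119 = 42224/(((1/16384)*1058841)) - 21358/12119 = 42224/(1058841/16384) - 21358/12119 = 42224*(16384/1058841) - 21358/12119 = 98828288/151263 - 21358/12119 = 1194469347118/1833156297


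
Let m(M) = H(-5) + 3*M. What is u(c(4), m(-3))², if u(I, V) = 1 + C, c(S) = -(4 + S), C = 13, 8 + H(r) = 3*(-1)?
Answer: 196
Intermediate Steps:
H(r) = -11 (H(r) = -8 + 3*(-1) = -8 - 3 = -11)
m(M) = -11 + 3*M
c(S) = -4 - S
u(I, V) = 14 (u(I, V) = 1 + 13 = 14)
u(c(4), m(-3))² = 14² = 196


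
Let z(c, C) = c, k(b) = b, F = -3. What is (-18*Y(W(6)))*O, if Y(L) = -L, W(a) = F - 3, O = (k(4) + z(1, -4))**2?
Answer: -2700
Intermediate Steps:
O = 25 (O = (4 + 1)**2 = 5**2 = 25)
W(a) = -6 (W(a) = -3 - 3 = -6)
(-18*Y(W(6)))*O = -(-18)*(-6)*25 = -18*6*25 = -108*25 = -2700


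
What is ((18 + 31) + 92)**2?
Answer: 19881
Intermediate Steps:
((18 + 31) + 92)**2 = (49 + 92)**2 = 141**2 = 19881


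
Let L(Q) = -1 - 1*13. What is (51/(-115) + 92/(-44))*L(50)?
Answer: 44884/1265 ≈ 35.481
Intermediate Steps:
L(Q) = -14 (L(Q) = -1 - 13 = -14)
(51/(-115) + 92/(-44))*L(50) = (51/(-115) + 92/(-44))*(-14) = (51*(-1/115) + 92*(-1/44))*(-14) = (-51/115 - 23/11)*(-14) = -3206/1265*(-14) = 44884/1265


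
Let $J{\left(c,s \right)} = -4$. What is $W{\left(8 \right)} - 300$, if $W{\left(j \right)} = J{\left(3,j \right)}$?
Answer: $-304$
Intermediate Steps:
$W{\left(j \right)} = -4$
$W{\left(8 \right)} - 300 = -4 - 300 = -304$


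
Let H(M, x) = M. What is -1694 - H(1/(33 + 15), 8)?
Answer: -81313/48 ≈ -1694.0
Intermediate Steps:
-1694 - H(1/(33 + 15), 8) = -1694 - 1/(33 + 15) = -1694 - 1/48 = -81313/48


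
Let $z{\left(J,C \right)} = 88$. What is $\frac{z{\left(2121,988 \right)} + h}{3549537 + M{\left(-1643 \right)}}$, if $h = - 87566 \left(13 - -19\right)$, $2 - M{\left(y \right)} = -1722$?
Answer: $- \frac{2802024}{3551261} \approx -0.78902$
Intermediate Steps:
$M{\left(y \right)} = 1724$ ($M{\left(y \right)} = 2 - -1722 = 2 + 1722 = 1724$)
$h = -2802112$ ($h = - 87566 \left(13 + 19\right) = \left(-87566\right) 32 = -2802112$)
$\frac{z{\left(2121,988 \right)} + h}{3549537 + M{\left(-1643 \right)}} = \frac{88 - 2802112}{3549537 + 1724} = - \frac{2802024}{3551261}$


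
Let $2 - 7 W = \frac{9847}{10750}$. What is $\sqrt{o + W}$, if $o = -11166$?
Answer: $\frac{i \sqrt{1367816030}}{350} \approx 105.67 i$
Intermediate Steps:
$W = \frac{271}{1750}$ ($W = \frac{2}{7} - \frac{9847 \cdot \frac{1}{10750}}{7} = \frac{2}{7} - \frac{229}{1750} = \frac{271}{1750} \approx 0.15486$)
$\sqrt{o + W} = \sqrt{-11166 + \frac{271}{1750}} = \sqrt{- \frac{19540229}{1750}} = \frac{i \sqrt{1367816030}}{350}$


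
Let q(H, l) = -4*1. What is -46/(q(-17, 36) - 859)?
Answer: 46/863 ≈ 0.053302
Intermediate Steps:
q(H, l) = -4
-46/(q(-17, 36) - 859) = -46/(-4 - 859) = -46/(-863) = -1/863*(-46) = 46/863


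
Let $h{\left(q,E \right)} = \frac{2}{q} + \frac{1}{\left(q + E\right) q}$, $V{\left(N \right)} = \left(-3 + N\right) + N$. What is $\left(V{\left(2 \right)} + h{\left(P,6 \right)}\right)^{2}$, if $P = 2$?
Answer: $\frac{1089}{256} \approx 4.2539$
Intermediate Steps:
$V{\left(N \right)} = -3 + 2 N$
$h{\left(q,E \right)} = \frac{2}{q} + \frac{1}{q \left(E + q\right)}$ ($h{\left(q,E \right)} = \frac{2}{q} + \frac{1}{\left(E + q\right) q} = \frac{2}{q} + \frac{1}{q \left(E + q\right)}$)
$\left(V{\left(2 \right)} + h{\left(P,6 \right)}\right)^{2} = \left(\left(-3 + 2 \cdot 2\right) + \frac{1 + 2 \cdot 6 + 2 \cdot 2}{2 \left(6 + 2\right)}\right)^{2} = \left(\left(-3 + 4\right) + \frac{1 + 12 + 4}{2 \cdot 8}\right)^{2} = \left(1 + \frac{1}{2} \cdot \frac{1}{8} \cdot 17\right)^{2} = \left(1 + \frac{17}{16}\right)^{2} = \left(\frac{33}{16}\right)^{2} = \frac{1089}{256}$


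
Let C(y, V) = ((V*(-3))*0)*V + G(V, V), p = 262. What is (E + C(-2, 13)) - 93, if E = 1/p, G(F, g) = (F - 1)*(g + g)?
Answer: 57379/262 ≈ 219.00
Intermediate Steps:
G(F, g) = 2*g*(-1 + F) (G(F, g) = (-1 + F)*(2*g) = 2*g*(-1 + F))
C(y, V) = 2*V*(-1 + V) (C(y, V) = ((V*(-3))*0)*V + 2*V*(-1 + V) = (-3*V*0)*V + 2*V*(-1 + V) = 0*V + 2*V*(-1 + V) = 0 + 2*V*(-1 + V) = 2*V*(-1 + V))
E = 1/262 ≈ 0.0038168
(E + C(-2, 13)) - 93 = (1/262 + 2*13*(-1 + 13)) - 93 = (1/262 + 2*13*12) - 93 = (1/262 + 312) - 93 = 81745/262 - 93 = 57379/262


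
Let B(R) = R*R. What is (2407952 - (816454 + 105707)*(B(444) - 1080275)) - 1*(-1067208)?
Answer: 814399818539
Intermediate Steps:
B(R) = R²
(2407952 - (816454 + 105707)*(B(444) - 1080275)) - 1*(-1067208) = (2407952 - (816454 + 105707)*(444² - 1080275)) - 1*(-1067208) = (2407952 - 922161*(197136 - 1080275)) + 1067208 = (2407952 - 922161*(-883139)) + 1067208 = (2407952 - 1*(-814396343379)) + 1067208 = (2407952 + 814396343379) + 1067208 = 814398751331 + 1067208 = 814399818539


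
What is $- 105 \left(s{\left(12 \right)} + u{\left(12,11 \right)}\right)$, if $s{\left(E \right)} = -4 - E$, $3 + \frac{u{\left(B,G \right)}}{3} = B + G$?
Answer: $-4620$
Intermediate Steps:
$u{\left(B,G \right)} = -9 + 3 B + 3 G$ ($u{\left(B,G \right)} = -9 + 3 \left(B + G\right) = -9 + \left(3 B + 3 G\right) = -9 + 3 B + 3 G$)
$- 105 \left(s{\left(12 \right)} + u{\left(12,11 \right)}\right) = - 105 \left(\left(-4 - 12\right) + \left(-9 + 3 \cdot 12 + 3 \cdot 11\right)\right) = - 105 \left(\left(-4 - 12\right) + \left(-9 + 36 + 33\right)\right) = - 105 \left(-16 + 60\right) = \left(-105\right) 44 = -4620$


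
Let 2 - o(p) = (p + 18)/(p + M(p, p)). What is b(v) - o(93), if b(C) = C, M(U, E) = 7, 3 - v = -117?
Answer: 11911/100 ≈ 119.11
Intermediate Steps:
v = 120 (v = 3 - 1*(-117) = 3 + 117 = 120)
o(p) = 2 - (18 + p)/(7 + p) (o(p) = 2 - (p + 18)/(p + 7) = 2 - (18 + p)/(7 + p))
b(v) - o(93) = 120 - (-4 + 93)/(7 + 93) = 120 - 89/100 = 11911/100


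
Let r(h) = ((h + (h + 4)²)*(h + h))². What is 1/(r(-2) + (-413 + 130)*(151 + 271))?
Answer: -1/119362 ≈ -8.3779e-6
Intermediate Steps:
r(h) = 4*h²*(h + (4 + h)²)² (r(h) = ((h + (4 + h)²)*(2*h))² = (2*h*(h + (4 + h)²))² = 4*h²*(h + (4 + h)²)²)
1/(r(-2) + (-413 + 130)*(151 + 271)) = 1/(4*(-2)²*(-2 + (4 - 2)²)² + (-413 + 130)*(151 + 271)) = 1/(4*4*(-2 + 2²)² - 283*422) = 1/(4*4*(-2 + 4)² - 119426) = 1/(4*4*2² - 119426) = 1/(4*4*4 - 119426) = 1/(64 - 119426) = 1/(-119362) = -1/119362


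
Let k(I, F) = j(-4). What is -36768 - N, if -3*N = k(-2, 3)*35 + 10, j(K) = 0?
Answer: -110294/3 ≈ -36765.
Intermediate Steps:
k(I, F) = 0
N = -10/3 (N = -(0*35 + 10)/3 = -(0 + 10)/3 = -1/3*10 = -10/3 ≈ -3.3333)
-36768 - N = -36768 - 1*(-10/3) = -36768 + 10/3 = -110294/3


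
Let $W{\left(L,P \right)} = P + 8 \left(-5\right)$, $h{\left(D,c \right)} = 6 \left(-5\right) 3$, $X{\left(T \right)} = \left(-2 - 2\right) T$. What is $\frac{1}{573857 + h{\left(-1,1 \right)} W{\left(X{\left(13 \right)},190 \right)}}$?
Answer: $\frac{1}{560357} \approx 1.7846 \cdot 10^{-6}$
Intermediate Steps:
$X{\left(T \right)} = - 4 T$
$h{\left(D,c \right)} = -90$ ($h{\left(D,c \right)} = \left(-30\right) 3 = -90$)
$W{\left(L,P \right)} = -40 + P$ ($W{\left(L,P \right)} = P - 40 = -40 + P$)
$\frac{1}{573857 + h{\left(-1,1 \right)} W{\left(X{\left(13 \right)},190 \right)}} = \frac{1}{573857 - 90 \left(-40 + 190\right)} = \frac{1}{573857 - 13500} = \frac{1}{560357}$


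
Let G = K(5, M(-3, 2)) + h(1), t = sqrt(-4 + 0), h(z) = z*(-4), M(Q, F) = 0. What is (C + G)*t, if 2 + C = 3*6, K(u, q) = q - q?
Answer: 24*I ≈ 24.0*I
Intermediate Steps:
K(u, q) = 0
C = 16 (C = -2 + 3*6 = -2 + 18 = 16)
h(z) = -4*z
t = 2*I (t = sqrt(-4) = 2*I ≈ 2.0*I)
G = -4 (G = 0 - 4*1 = 0 - 4 = -4)
(C + G)*t = (16 - 4)*(2*I) = 12*(2*I) = 24*I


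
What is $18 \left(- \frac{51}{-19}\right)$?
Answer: $\frac{918}{19} \approx 48.316$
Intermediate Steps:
$18 \left(- \frac{51}{-19}\right) = 18 \left(\left(-51\right) \left(- \frac{1}{19}\right)\right) = 18 \cdot \frac{51}{19} = \frac{918}{19}$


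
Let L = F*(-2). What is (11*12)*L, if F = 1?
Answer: -264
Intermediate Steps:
L = -2 (L = 1*(-2) = -2)
(11*12)*L = (11*12)*(-2) = 132*(-2) = -264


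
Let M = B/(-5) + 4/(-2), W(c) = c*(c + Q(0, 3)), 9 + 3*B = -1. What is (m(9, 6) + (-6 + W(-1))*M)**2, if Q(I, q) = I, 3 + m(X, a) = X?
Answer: 1444/9 ≈ 160.44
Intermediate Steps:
B = -10/3 (B = -3 + (1/3)*(-1) = -3 - 1/3 = -10/3 ≈ -3.3333)
m(X, a) = -3 + X
W(c) = c**2 (W(c) = c*(c + 0) = c*c = c**2)
M = -4/3 (M = -10/3/(-5) + 4/(-2) = -10/3*(-1/5) + 4*(-1/2) = 2/3 - 2 = -4/3 ≈ -1.3333)
(m(9, 6) + (-6 + W(-1))*M)**2 = ((-3 + 9) + (-6 + (-1)**2)*(-4/3))**2 = (6 + (-6 + 1)*(-4/3))**2 = (6 - 5*(-4/3))**2 = (6 + 20/3)**2 = (38/3)**2 = 1444/9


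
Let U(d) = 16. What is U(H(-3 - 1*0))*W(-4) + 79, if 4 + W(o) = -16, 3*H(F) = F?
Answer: -241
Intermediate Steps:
H(F) = F/3
W(o) = -20 (W(o) = -4 - 16 = -20)
U(H(-3 - 1*0))*W(-4) + 79 = 16*(-20) + 79 = -320 + 79 = -241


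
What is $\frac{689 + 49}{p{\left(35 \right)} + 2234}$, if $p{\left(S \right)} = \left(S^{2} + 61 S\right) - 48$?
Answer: $\frac{369}{2773} \approx 0.13307$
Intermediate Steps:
$p{\left(S \right)} = -48 + S^{2} + 61 S$
$\frac{689 + 49}{p{\left(35 \right)} + 2234} = \frac{689 + 49}{\left(-48 + 35^{2} + 61 \cdot 35\right) + 2234} = \frac{738}{\left(-48 + 1225 + 2135\right) + 2234} = \frac{738}{3312 + 2234} = \frac{738}{5546} = 738 \cdot \frac{1}{5546} = \frac{369}{2773}$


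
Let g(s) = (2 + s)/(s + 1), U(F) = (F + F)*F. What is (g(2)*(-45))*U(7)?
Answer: -5880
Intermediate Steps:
U(F) = 2*F² (U(F) = (2*F)*F = 2*F²)
g(s) = (2 + s)/(1 + s)
(g(2)*(-45))*U(7) = (((2 + 2)/(1 + 2))*(-45))*(2*7²) = ((4/3)*(-45))*(2*49) = (((⅓)*4)*(-45))*98 = ((4/3)*(-45))*98 = -60*98 = -5880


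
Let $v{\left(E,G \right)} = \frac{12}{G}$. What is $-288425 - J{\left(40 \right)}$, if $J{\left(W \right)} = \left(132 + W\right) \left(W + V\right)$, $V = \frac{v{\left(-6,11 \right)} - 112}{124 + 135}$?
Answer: $- \frac{841114105}{2849} \approx -2.9523 \cdot 10^{5}$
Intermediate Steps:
$V = - \frac{1220}{2849}$ ($V = \frac{\frac{12}{11} - 112}{124 + 135} = \frac{12 \cdot \frac{1}{11} - 112}{259} = \left(\frac{12}{11} - 112\right) \frac{1}{259} = \left(- \frac{1220}{11}\right) \frac{1}{259} = - \frac{1220}{2849} \approx -0.42822$)
$J{\left(W \right)} = \left(132 + W\right) \left(- \frac{1220}{2849} + W\right)$ ($J{\left(W \right)} = \left(132 + W\right) \left(W - \frac{1220}{2849}\right) = \left(132 + W\right) \left(- \frac{1220}{2849} + W\right)$)
$-288425 - J{\left(40 \right)} = -288425 - \left(- \frac{14640}{259} + 40^{2} + \frac{374848}{2849} \cdot 40\right) = -288425 - \left(- \frac{14640}{259} + 1600 + \frac{14993920}{2849}\right) = -288425 - \frac{19391280}{2849} = - \frac{841114105}{2849}$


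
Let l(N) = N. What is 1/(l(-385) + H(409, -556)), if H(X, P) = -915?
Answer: -1/1300 ≈ -0.00076923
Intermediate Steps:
1/(l(-385) + H(409, -556)) = 1/(-385 - 915) = 1/(-1300) = -1/1300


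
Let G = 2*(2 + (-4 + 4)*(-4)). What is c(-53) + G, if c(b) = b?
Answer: -49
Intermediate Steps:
G = 4 (G = 2*(2 + 0*(-4)) = 2*(2 + 0) = 2*2 = 4)
c(-53) + G = -53 + 4 = -49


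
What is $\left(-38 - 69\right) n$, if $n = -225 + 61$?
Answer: $17548$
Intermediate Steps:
$n = -164$
$\left(-38 - 69\right) n = \left(-38 - 69\right) \left(-164\right) = \left(-107\right) \left(-164\right) = 17548$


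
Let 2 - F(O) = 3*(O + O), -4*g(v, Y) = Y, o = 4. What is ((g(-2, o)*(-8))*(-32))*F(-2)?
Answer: -3584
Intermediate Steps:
g(v, Y) = -Y/4
F(O) = 2 - 6*O (F(O) = 2 - 3*(O + O) = 2 - 3*2*O = 2 - 6*O)
((g(-2, o)*(-8))*(-32))*F(-2) = ((-¼*4*(-8))*(-32))*(2 - 6*(-2)) = (-1*(-8)*(-32))*(2 + 12) = (8*(-32))*14 = -256*14 = -3584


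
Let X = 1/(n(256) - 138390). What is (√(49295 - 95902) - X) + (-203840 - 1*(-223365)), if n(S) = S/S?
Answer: 2702045226/138389 + I*√46607 ≈ 19525.0 + 215.89*I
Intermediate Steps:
n(S) = 1
X = -1/138389 (X = 1/(1 - 138390) = 1/(-138389) = -1/138389 ≈ -7.2260e-6)
(√(49295 - 95902) - X) + (-203840 - 1*(-223365)) = (√(49295 - 95902) - 1*(-1/138389)) + (-203840 - 1*(-223365)) = (√(-46607) + 1/138389) + (-203840 + 223365) = (I*√46607 + 1/138389) + 19525 = (1/138389 + I*√46607) + 19525 = 2702045226/138389 + I*√46607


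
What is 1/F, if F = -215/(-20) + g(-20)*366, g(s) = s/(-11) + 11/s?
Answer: 220/104479 ≈ 0.0021057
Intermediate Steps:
g(s) = 11/s - s/11 (g(s) = s*(-1/11) + 11/s = -s/11 + 11/s = 11/s - s/11)
F = 104479/220 (F = -215/(-20) + (11/(-20) - 1/11*(-20))*366 = -215*(-1)/20 + (11*(-1/20) + 20/11)*366 = -5*(-43/20) + (-11/20 + 20/11)*366 = 43/4 + (279/220)*366 = 43/4 + 51057/110 = 104479/220 ≈ 474.90)
1/F = 1/(104479/220) = 220/104479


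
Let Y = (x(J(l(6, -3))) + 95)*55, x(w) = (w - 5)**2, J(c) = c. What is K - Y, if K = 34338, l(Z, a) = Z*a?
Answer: 18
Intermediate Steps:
x(w) = (-5 + w)**2
Y = 34320 (Y = ((-5 + 6*(-3))**2 + 95)*55 = ((-5 - 18)**2 + 95)*55 = ((-23)**2 + 95)*55 = (529 + 95)*55 = 624*55 = 34320)
K - Y = 34338 - 1*34320 = 34338 - 34320 = 18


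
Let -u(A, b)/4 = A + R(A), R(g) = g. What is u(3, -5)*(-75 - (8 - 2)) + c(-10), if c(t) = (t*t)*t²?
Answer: 11944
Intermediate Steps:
u(A, b) = -8*A (u(A, b) = -4*(A + A) = -8*A)
c(t) = t⁴ (c(t) = t²*t² = t⁴)
u(3, -5)*(-75 - (8 - 2)) + c(-10) = (-8*3)*(-75 - (8 - 2)) + (-10)⁴ = -24*(-75 - 6) + 10000 = -24*(-81) + 10000 = 1944 + 10000 = 11944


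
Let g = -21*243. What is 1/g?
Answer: -1/5103 ≈ -0.00019596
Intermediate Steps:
g = -5103
1/g = 1/(-5103) = -1/5103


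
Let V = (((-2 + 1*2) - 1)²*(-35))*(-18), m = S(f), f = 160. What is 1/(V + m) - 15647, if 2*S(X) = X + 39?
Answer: -22828971/1459 ≈ -15647.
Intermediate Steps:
S(X) = 39/2 + X/2 (S(X) = (X + 39)/2 = (39 + X)/2 = 39/2 + X/2)
m = 199/2 (m = 39/2 + (½)*160 = 39/2 + 80 = 199/2 ≈ 99.500)
V = 630 (V = (((-2 + 2) - 1)²*(-35))*(-18) = ((0 - 1)²*(-35))*(-18) = ((-1)²*(-35))*(-18) = (1*(-35))*(-18) = -35*(-18) = 630)
1/(V + m) - 15647 = 1/(630 + 199/2) - 15647 = 1/(1459/2) - 15647 = 2/1459 - 15647 = -22828971/1459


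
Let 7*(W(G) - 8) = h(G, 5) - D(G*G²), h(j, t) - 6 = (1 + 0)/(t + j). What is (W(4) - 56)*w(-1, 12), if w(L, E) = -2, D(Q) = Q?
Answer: 7090/63 ≈ 112.54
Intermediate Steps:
h(j, t) = 6 + 1/(j + t) (h(j, t) = 6 + (1 + 0)/(t + j) = 6 + 1/(j + t))
W(G) = 8 - G³/7 + (31 + 6*G)/(7*(5 + G)) (W(G) = 8 + ((1 + 6*G + 6*5)/(G + 5) - G*G²)/7 = 8 + ((1 + 6*G + 30)/(5 + G) - G³)/7 = 8 + ((31 + 6*G)/(5 + G) - G³)/7 = 8 + (-G³ + (31 + 6*G)/(5 + G))/7 = 8 + (-G³/7 + (31 + 6*G)/(7*(5 + G))) = 8 - G³/7 + (31 + 6*G)/(7*(5 + G)))
(W(4) - 56)*w(-1, 12) = ((31 + 6*4 + (5 + 4)*(56 - 1*4³))/(7*(5 + 4)) - 56)*(-2) = ((⅐)*(31 + 24 + 9*(56 - 1*64))/9 - 56)*(-2) = ((⅐)*(⅑)*(31 + 24 + 9*(56 - 64)) - 56)*(-2) = ((⅐)*(⅑)*(31 + 24 + 9*(-8)) - 56)*(-2) = ((⅐)*(⅑)*(31 + 24 - 72) - 56)*(-2) = ((⅐)*(⅑)*(-17) - 56)*(-2) = (-17/63 - 56)*(-2) = -3545/63*(-2) = 7090/63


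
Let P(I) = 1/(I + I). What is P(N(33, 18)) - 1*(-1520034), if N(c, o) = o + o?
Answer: 109442449/72 ≈ 1.5200e+6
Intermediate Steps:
N(c, o) = 2*o
P(I) = 1/(2*I)
P(N(33, 18)) - 1*(-1520034) = 1/(2*((2*18))) - 1*(-1520034) = (½)/36 + 1520034 = (½)*(1/36) + 1520034 = 1/72 + 1520034 = 109442449/72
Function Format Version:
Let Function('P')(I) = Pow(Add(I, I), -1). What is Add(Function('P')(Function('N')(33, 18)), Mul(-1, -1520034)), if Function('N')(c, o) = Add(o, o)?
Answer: Rational(109442449, 72) ≈ 1.5200e+6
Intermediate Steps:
Function('N')(c, o) = Mul(2, o)
Function('P')(I) = Mul(Rational(1, 2), Pow(I, -1)) (Function('P')(I) = Pow(Mul(2, I), -1) = Mul(Rational(1, 2), Pow(I, -1)))
Add(Function('P')(Function('N')(33, 18)), Mul(-1, -1520034)) = Add(Mul(Rational(1, 2), Pow(Mul(2, 18), -1)), Mul(-1, -1520034)) = Add(Mul(Rational(1, 2), Pow(36, -1)), 1520034) = Add(Mul(Rational(1, 2), Rational(1, 36)), 1520034) = Add(Rational(1, 72), 1520034) = Rational(109442449, 72)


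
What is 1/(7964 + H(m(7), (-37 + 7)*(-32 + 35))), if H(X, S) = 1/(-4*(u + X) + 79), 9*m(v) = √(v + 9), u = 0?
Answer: 695/5534989 ≈ 0.00012556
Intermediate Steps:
m(v) = √(9 + v)/9 (m(v) = √(v + 9)/9 = √(9 + v)/9)
H(X, S) = 1/(79 - 4*X) (H(X, S) = 1/(-4*(0 + X) + 79) = 1/(-4*X + 79) = 1/(79 - 4*X))
1/(7964 + H(m(7), (-37 + 7)*(-32 + 35))) = 1/(7964 - 1/(-79 + 4*(√(9 + 7)/9))) = 1/(7964 - 1/(-79 + 4*(√16/9))) = 1/(7964 - 1/(-79 + 4*((⅑)*4))) = 1/(7964 - 1/(-79 + 4*(4/9))) = 1/(7964 - 1/(-79 + 16/9)) = 1/(7964 - 1/(-695/9)) = 1/(7964 - 1*(-9/695)) = 1/(7964 + 9/695) = 1/(5534989/695) = 695/5534989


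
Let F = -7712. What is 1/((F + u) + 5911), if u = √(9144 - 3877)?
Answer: -1801/3238334 - √5267/3238334 ≈ -0.00057856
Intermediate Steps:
u = √5267 ≈ 72.574
1/((F + u) + 5911) = 1/((-7712 + √5267) + 5911) = 1/(-1801 + √5267)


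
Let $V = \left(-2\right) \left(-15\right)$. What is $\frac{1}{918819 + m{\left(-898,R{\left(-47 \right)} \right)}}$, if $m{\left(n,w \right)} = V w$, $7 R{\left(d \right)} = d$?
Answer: $\frac{7}{6430323} \approx 1.0886 \cdot 10^{-6}$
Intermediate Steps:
$V = 30$
$R{\left(d \right)} = \frac{d}{7}$
$m{\left(n,w \right)} = 30 w$
$\frac{1}{918819 + m{\left(-898,R{\left(-47 \right)} \right)}} = \frac{1}{918819 + 30 \cdot \frac{1}{7} \left(-47\right)} = \frac{1}{918819 + 30 \left(- \frac{47}{7}\right)} = \frac{1}{918819 - \frac{1410}{7}} = \frac{1}{\frac{6430323}{7}} = \frac{7}{6430323}$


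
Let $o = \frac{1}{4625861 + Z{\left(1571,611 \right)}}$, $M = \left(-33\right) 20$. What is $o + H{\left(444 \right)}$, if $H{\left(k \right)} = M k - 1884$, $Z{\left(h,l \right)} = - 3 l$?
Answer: $- \frac{1363736833871}{4624028} \approx -2.9492 \cdot 10^{5}$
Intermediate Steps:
$M = -660$
$H{\left(k \right)} = -1884 - 660 k$ ($H{\left(k \right)} = - 660 k - 1884 = -1884 - 660 k$)
$o = \frac{1}{4624028}$ ($o = \frac{1}{4625861 - 1833} = \frac{1}{4624028} \approx 2.1626 \cdot 10^{-7}$)
$o + H{\left(444 \right)} = \frac{1}{4624028} - 294924 = - \frac{1363736833871}{4624028}$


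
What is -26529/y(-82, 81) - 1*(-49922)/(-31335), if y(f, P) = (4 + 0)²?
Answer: -832084967/501360 ≈ -1659.7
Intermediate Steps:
y(f, P) = 16 (y(f, P) = 4² = 16)
-26529/y(-82, 81) - 1*(-49922)/(-31335) = -26529/16 - 1*(-49922)/(-31335) = -26529*1/16 + 49922*(-1/31335) = -26529/16 - 49922/31335 = -832084967/501360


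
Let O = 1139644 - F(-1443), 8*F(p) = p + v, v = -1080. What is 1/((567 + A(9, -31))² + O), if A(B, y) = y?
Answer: 8/11418043 ≈ 7.0065e-7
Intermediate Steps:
F(p) = -135 + p/8 (F(p) = (p - 1080)/8 = (-1080 + p)/8 = -135 + p/8)
O = 9119675/8 (O = 1139644 - (-135 + (⅛)*(-1443)) = 1139644 - (-135 - 1443/8) = 1139644 - 1*(-2523/8) = 1139644 + 2523/8 = 9119675/8 ≈ 1.1400e+6)
1/((567 + A(9, -31))² + O) = 1/((567 - 31)² + 9119675/8) = 1/(536² + 9119675/8) = 1/(287296 + 9119675/8) = 1/(11418043/8) = 8/11418043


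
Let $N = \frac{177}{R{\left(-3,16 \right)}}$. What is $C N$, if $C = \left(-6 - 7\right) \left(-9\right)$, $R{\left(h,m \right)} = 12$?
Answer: $\frac{6903}{4} \approx 1725.8$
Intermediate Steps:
$C = 117$ ($C = \left(-13\right) \left(-9\right) = 117$)
$N = \frac{59}{4}$ ($N = \frac{177}{12} = 177 \cdot \frac{1}{12} = \frac{59}{4} \approx 14.75$)
$C N = 117 \cdot \frac{59}{4} = \frac{6903}{4}$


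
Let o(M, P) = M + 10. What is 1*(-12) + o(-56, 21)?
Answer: -58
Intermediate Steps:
o(M, P) = 10 + M
1*(-12) + o(-56, 21) = 1*(-12) + (10 - 56) = -12 - 46 = -58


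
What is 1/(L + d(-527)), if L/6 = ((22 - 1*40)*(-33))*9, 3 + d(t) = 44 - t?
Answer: 1/32644 ≈ 3.0634e-5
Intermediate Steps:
d(t) = 41 - t (d(t) = -3 + (44 - t) = 41 - t)
L = 32076 (L = 6*(((22 - 1*40)*(-33))*9) = 6*(((22 - 40)*(-33))*9) = 6*(-18*(-33)*9) = 6*(594*9) = 6*5346 = 32076)
1/(L + d(-527)) = 1/(32076 + (41 - 1*(-527))) = 1/(32076 + (41 + 527)) = 1/(32076 + 568) = 1/32644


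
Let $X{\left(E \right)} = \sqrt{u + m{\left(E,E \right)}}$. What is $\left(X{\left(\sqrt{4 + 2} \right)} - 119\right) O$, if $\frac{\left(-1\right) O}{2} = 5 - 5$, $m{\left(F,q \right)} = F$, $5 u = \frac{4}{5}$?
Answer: $0$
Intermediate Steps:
$u = \frac{4}{25}$ ($u = \frac{4 \cdot \frac{1}{5}}{5} = \frac{1}{5} \cdot \frac{4}{5} = \frac{4}{25} \approx 0.16$)
$X{\left(E \right)} = \sqrt{\frac{4}{25} + E}$
$O = 0$ ($O = - 2 \left(5 - 5\right) = \left(-2\right) 0 = 0$)
$\left(X{\left(\sqrt{4 + 2} \right)} - 119\right) O = \left(\frac{\sqrt{4 + 25 \sqrt{4 + 2}}}{5} - 119\right) 0 = \left(\frac{\sqrt{4 + 25 \sqrt{6}}}{5} - 119\right) 0 = \left(-119 + \frac{\sqrt{4 + 25 \sqrt{6}}}{5}\right) 0 = 0$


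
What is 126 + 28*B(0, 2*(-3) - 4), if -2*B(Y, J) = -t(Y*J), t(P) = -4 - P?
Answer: 70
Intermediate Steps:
B(Y, J) = -2 - J*Y/2 (B(Y, J) = -(-1)*(-4 - Y*J)/2 = -(-1)*(-4 - J*Y)/2 = -(4 + J*Y)/2 = -2 - J*Y/2)
126 + 28*B(0, 2*(-3) - 4) = 126 + 28*(-2 - ½*(2*(-3) - 4)*0) = 126 + 28*(-2 - ½*(-6 - 4)*0) = 126 + 28*(-2 - ½*(-10)*0) = 126 + 28*(-2 + 0) = 126 + 28*(-2) = 126 - 56 = 70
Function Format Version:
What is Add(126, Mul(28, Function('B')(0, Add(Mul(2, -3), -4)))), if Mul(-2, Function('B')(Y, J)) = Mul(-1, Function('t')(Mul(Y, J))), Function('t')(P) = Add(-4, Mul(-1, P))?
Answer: 70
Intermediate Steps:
Function('B')(Y, J) = Add(-2, Mul(Rational(-1, 2), J, Y)) (Function('B')(Y, J) = Mul(Rational(-1, 2), Mul(-1, Add(-4, Mul(-1, Mul(Y, J))))) = Mul(Rational(-1, 2), Mul(-1, Add(-4, Mul(-1, Mul(J, Y))))) = Mul(Rational(-1, 2), Mul(-1, Add(-4, Mul(-1, J, Y)))) = Mul(Rational(-1, 2), Add(4, Mul(J, Y))) = Add(-2, Mul(Rational(-1, 2), J, Y)))
Add(126, Mul(28, Function('B')(0, Add(Mul(2, -3), -4)))) = Add(126, Mul(28, Add(-2, Mul(Rational(-1, 2), Add(Mul(2, -3), -4), 0)))) = Add(126, Mul(28, Add(-2, Mul(Rational(-1, 2), Add(-6, -4), 0)))) = Add(126, Mul(28, Add(-2, Mul(Rational(-1, 2), -10, 0)))) = Add(126, Mul(28, Add(-2, 0))) = Add(126, Mul(28, -2)) = Add(126, -56) = 70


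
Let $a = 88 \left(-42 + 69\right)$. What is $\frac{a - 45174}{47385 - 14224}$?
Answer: $- \frac{42798}{33161} \approx -1.2906$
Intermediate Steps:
$a = 2376$ ($a = 88 \cdot 27 = 2376$)
$\frac{a - 45174}{47385 - 14224} = \frac{2376 - 45174}{47385 - 14224} = - \frac{42798}{33161}$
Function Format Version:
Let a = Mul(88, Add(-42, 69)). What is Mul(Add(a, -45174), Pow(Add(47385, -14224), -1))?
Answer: Rational(-42798, 33161) ≈ -1.2906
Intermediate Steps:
a = 2376 (a = Mul(88, 27) = 2376)
Mul(Add(a, -45174), Pow(Add(47385, -14224), -1)) = Mul(Add(2376, -45174), Pow(Add(47385, -14224), -1)) = Mul(-42798, Pow(33161, -1)) = Mul(-42798, Rational(1, 33161)) = Rational(-42798, 33161)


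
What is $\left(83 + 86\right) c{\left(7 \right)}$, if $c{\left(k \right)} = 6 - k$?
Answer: $-169$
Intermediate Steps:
$\left(83 + 86\right) c{\left(7 \right)} = \left(83 + 86\right) \left(6 - 7\right) = 169 \left(6 - 7\right) = 169 \left(-1\right) = -169$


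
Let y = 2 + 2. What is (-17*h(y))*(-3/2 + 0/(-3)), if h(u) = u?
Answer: 102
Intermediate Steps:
y = 4
(-17*h(y))*(-3/2 + 0/(-3)) = (-17*4)*(-3/2 + 0/(-3)) = -68*(-3*½ + 0*(-⅓)) = -68*(-3/2 + 0) = -68*(-3/2) = 102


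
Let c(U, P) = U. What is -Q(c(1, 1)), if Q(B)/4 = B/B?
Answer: -4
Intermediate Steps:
Q(B) = 4 (Q(B) = 4*(B/B) = 4*1 = 4)
-Q(c(1, 1)) = -1*4 = -4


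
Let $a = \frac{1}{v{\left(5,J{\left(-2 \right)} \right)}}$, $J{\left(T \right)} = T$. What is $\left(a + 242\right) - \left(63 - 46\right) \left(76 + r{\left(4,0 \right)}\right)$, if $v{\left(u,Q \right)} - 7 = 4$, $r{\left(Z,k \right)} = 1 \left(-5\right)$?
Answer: $- \frac{10614}{11} \approx -964.91$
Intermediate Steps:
$r{\left(Z,k \right)} = -5$
$v{\left(u,Q \right)} = 11$ ($v{\left(u,Q \right)} = 7 + 4 = 11$)
$a = \frac{1}{11} \approx 0.090909$
$\left(a + 242\right) - \left(63 - 46\right) \left(76 + r{\left(4,0 \right)}\right) = \left(\frac{1}{11} + 242\right) - \left(63 - 46\right) \left(76 - 5\right) = \frac{2663}{11} - 17 \cdot 71 = \frac{2663}{11} - 1207 = - \frac{10614}{11}$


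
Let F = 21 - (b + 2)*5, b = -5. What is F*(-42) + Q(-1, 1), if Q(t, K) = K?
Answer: -1511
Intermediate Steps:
F = 36 (F = 21 - (-5 + 2)*5 = 21 - (-3)*5 = 21 - 1*(-15) = 21 + 15 = 36)
F*(-42) + Q(-1, 1) = 36*(-42) + 1 = -1512 + 1 = -1511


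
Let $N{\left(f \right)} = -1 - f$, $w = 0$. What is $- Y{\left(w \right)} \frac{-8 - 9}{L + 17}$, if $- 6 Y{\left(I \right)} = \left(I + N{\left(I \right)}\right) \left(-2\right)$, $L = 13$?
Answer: $- \frac{17}{90} \approx -0.18889$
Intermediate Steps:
$Y{\left(I \right)} = - \frac{1}{3}$ ($Y{\left(I \right)} = - \frac{\left(I - \left(1 + I\right)\right) \left(-2\right)}{6} = - \frac{\left(-1\right) \left(-2\right)}{6} = \left(- \frac{1}{6}\right) 2 = - \frac{1}{3}$)
$- Y{\left(w \right)} \frac{-8 - 9}{L + 17} = \left(-1\right) \left(- \frac{1}{3}\right) \frac{-8 - 9}{13 + 17} = \frac{\left(-17\right) \frac{1}{30}}{3} = \frac{1}{3} \left(- \frac{17}{30}\right) = - \frac{17}{90}$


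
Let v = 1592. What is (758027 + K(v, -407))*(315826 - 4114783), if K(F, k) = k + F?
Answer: -2884213741884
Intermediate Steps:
K(F, k) = F + k
(758027 + K(v, -407))*(315826 - 4114783) = (758027 + (1592 - 407))*(315826 - 4114783) = (758027 + 1185)*(-3798957) = 759212*(-3798957) = -2884213741884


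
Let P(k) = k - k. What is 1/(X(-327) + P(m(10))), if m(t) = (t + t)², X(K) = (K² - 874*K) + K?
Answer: 1/392400 ≈ 2.5484e-6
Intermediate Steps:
X(K) = K² - 873*K
m(t) = 4*t² (m(t) = (2*t)² = 4*t²)
P(k) = 0
1/(X(-327) + P(m(10))) = 1/(-327*(-873 - 327) + 0) = 1/(-327*(-1200) + 0) = 1/(392400 + 0) = 1/392400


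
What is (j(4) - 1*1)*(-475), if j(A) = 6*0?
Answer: 475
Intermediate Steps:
j(A) = 0
(j(4) - 1*1)*(-475) = (0 - 1*1)*(-475) = (0 - 1)*(-475) = -1*(-475) = 475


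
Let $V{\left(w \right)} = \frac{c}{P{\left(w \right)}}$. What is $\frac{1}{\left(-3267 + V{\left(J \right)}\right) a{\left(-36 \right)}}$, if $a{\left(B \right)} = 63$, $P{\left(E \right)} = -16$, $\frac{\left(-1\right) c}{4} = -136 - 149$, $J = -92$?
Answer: $- \frac{4}{841239} \approx -4.7549 \cdot 10^{-6}$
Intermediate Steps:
$c = 1140$ ($c = - 4 \left(-136 - 149\right) = \left(-4\right) \left(-285\right) = 1140$)
$V{\left(w \right)} = - \frac{285}{4}$ ($V{\left(w \right)} = \frac{1140}{-16} = 1140 \left(- \frac{1}{16}\right) = - \frac{285}{4}$)
$\frac{1}{\left(-3267 + V{\left(J \right)}\right) a{\left(-36 \right)}} = \frac{1}{\left(-3267 - \frac{285}{4}\right) 63} = \frac{1}{- \frac{13353}{4}} \cdot \frac{1}{63} = \left(- \frac{4}{13353}\right) \frac{1}{63} = - \frac{4}{841239}$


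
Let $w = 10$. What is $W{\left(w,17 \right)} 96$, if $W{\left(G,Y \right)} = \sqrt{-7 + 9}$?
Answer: $96 \sqrt{2} \approx 135.76$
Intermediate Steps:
$W{\left(G,Y \right)} = \sqrt{2}$
$W{\left(w,17 \right)} 96 = \sqrt{2} \cdot 96 = 96 \sqrt{2}$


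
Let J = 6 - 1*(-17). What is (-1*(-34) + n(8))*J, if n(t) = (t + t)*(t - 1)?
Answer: 3358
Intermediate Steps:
J = 23 (J = 6 + 17 = 23)
n(t) = 2*t*(-1 + t) (n(t) = (2*t)*(-1 + t) = 2*t*(-1 + t))
(-1*(-34) + n(8))*J = (-1*(-34) + 2*8*(-1 + 8))*23 = (34 + 2*8*7)*23 = (34 + 112)*23 = 146*23 = 3358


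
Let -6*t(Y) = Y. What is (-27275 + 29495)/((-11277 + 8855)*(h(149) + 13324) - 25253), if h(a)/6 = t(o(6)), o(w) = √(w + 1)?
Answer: -71697077820/1043030347689773 - 5376840*√7/1043030347689773 ≈ -6.8753e-5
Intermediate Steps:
o(w) = √(1 + w)
t(Y) = -Y/6
h(a) = -√7 (h(a) = 6*(-√(1 + 6)/6) = 6*(-√7/6) = -√7)
(-27275 + 29495)/((-11277 + 8855)*(h(149) + 13324) - 25253) = (-27275 + 29495)/((-11277 + 8855)*(-√7 + 13324) - 25253) = 2220/(-2422*(13324 - √7) - 25253) = 2220/((-32270728 + 2422*√7) - 25253) = 2220/(-32295981 + 2422*√7)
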